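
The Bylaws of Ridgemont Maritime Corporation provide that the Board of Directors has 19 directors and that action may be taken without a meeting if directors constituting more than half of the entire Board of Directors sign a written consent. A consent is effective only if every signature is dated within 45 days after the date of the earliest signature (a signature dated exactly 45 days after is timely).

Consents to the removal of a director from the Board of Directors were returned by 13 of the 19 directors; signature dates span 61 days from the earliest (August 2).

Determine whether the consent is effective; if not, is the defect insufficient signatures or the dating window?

Not effective — dating-window requirement not satisfied.

Signatures required: more than half of 19 — a majority of 19 is 10, so 10 needed; 13 signed. Sufficient.
Dating window: the latest signature is 61 days after the earliest; the limit is 45 days. Outside the window.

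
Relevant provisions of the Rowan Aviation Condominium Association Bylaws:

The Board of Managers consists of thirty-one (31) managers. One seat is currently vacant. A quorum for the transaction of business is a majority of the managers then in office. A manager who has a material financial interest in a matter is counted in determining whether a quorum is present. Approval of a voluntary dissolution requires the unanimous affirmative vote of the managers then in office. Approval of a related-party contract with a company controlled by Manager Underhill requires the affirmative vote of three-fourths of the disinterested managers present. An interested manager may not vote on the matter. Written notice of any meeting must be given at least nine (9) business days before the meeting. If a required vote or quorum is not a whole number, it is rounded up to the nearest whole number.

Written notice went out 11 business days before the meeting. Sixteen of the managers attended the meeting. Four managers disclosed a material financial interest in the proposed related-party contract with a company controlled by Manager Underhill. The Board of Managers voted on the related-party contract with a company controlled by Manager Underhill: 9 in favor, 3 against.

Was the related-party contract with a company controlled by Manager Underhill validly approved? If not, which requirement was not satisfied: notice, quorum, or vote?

Valid — all requirements satisfied.

Notice: 11 business days given; 9 required (11 ≥ 9). Satisfied.
Quorum: 16 present (interested managers count toward quorum); quorum is 16. Satisfied.
Vote: the related-party contract with a company controlled by Manager Underhill requires three-fourths of the disinterested managers present (16 − 4 = 12). 3/4 of 12 = 9, so 9 affirmative votes are needed; 9 voted in favor. Satisfied.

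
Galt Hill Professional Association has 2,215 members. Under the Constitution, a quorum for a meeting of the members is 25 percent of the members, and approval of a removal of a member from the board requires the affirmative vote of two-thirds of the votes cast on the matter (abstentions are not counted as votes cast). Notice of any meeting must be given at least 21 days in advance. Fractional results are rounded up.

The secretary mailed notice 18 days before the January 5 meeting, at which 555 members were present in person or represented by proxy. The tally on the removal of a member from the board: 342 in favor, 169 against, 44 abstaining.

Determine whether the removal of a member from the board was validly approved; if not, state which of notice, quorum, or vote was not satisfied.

Invalid — notice requirement not satisfied.

Notice: 18 days given; 21 required. Not satisfied.
Quorum: 25% of 2,215 = 553.75, rounded up to 554; 555 present. Satisfied.
Vote: requires two-thirds of the votes cast (555 − 44 abstaining = 511); 2/3 of 511 = 340.67, rounded up to 341, so 341 needed; 342 in favor. Satisfied.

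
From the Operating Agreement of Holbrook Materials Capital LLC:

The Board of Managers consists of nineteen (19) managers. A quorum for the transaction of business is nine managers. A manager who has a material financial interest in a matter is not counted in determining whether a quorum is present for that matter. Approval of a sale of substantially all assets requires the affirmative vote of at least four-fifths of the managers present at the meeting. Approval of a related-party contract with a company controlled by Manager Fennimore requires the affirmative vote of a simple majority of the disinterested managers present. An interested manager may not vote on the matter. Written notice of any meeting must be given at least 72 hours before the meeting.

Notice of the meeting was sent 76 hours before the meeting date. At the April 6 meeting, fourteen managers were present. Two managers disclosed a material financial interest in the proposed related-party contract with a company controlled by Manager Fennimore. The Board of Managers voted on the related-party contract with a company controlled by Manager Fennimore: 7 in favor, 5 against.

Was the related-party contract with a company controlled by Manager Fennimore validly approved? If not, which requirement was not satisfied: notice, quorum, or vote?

Notice: 76 hours given; 72 required (76 ≥ 72). Satisfied.
Quorum: 14 present, but the 2 interested managers do not count, leaving 12. Quorum is 9. Satisfied.
Vote: the related-party contract with a company controlled by Manager Fennimore requires a majority of the disinterested managers present (14 − 2 = 12). A majority of 12 is 7, so 7 affirmative votes are needed; 7 voted in favor. Satisfied.

Valid — all requirements satisfied.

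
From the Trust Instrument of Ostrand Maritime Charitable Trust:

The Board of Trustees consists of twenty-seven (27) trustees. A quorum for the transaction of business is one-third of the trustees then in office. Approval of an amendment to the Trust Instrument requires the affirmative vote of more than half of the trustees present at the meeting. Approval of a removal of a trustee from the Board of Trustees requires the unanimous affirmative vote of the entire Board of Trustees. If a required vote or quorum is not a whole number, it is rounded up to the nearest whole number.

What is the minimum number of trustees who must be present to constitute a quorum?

9

1/3 of 27 = 9.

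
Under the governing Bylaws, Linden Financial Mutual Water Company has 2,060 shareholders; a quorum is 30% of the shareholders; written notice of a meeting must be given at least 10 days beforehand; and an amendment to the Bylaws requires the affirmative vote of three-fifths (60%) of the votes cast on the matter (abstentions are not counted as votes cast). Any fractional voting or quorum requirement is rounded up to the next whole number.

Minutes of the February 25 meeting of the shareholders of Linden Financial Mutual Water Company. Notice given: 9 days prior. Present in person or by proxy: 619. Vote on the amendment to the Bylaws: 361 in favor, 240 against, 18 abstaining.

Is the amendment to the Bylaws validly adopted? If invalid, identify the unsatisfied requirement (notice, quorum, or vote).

Notice: 9 days given; 10 required. Not satisfied.
Quorum: 30% of 2,060 = 618; 619 present. Satisfied.
Vote: requires three-fifths of the votes cast (619 − 18 abstaining = 601); 3/5 of 601 = 360.60, rounded up to 361, so 361 needed; 361 in favor. Satisfied.

Invalid — notice requirement not satisfied.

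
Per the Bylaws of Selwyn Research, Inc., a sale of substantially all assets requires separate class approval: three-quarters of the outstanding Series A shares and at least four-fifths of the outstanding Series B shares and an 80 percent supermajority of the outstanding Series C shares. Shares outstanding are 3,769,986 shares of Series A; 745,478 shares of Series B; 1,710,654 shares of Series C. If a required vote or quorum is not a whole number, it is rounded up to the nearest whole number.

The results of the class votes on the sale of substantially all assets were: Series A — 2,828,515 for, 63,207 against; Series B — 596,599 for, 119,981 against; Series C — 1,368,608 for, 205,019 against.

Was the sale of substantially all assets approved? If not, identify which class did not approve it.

Approved — every class gave the required vote.

Series A: 3/4 of 3769986 = 2827489.50, rounded up to 2827490; 2,827,490 required, 2,828,515 in favor — approved.
Series B: 4/5 of 745478 = 596382.40, rounded up to 596383; 596,383 required, 596,599 in favor — approved.
Series C: 4/5 of 1710654 = 1368523.20, rounded up to 1368524; 1,368,524 required, 1,368,608 in favor — approved.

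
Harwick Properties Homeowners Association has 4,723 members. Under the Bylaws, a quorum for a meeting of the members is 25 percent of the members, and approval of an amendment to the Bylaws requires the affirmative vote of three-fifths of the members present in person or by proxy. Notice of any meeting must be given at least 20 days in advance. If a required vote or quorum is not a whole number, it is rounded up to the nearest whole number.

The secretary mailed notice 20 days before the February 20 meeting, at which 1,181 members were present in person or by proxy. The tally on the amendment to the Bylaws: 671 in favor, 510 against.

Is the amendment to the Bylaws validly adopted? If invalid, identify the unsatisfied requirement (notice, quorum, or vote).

Notice: 20 days given; 20 required. Satisfied.
Quorum: 25% of 4,723 = 1,180.75, rounded up to 1,181; 1,181 present. Satisfied.
Vote: requires three-fifths of those present (1,181); 3/5 of 1181 = 708.60, rounded up to 709, so 709 needed; 671 in favor. Not satisfied.

Invalid — vote requirement not satisfied.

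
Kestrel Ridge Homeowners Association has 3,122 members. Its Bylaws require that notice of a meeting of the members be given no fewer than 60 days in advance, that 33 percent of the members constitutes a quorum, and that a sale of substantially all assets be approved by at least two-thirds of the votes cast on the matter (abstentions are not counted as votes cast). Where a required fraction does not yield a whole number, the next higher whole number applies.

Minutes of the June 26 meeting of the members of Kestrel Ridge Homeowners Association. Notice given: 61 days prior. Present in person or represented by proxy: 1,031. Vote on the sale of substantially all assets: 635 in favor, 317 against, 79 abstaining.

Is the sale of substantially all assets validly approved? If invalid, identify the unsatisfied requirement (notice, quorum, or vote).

Valid — all requirements satisfied.

Notice: 61 days given; 60 required. Satisfied.
Quorum: 33% of 3,122 = 1,030.26, rounded up to 1,031; 1,031 present. Satisfied.
Vote: requires two-thirds of the votes cast (1,031 − 79 abstaining = 952); 2/3 of 952 = 634.67, rounded up to 635, so 635 needed; 635 in favor. Satisfied.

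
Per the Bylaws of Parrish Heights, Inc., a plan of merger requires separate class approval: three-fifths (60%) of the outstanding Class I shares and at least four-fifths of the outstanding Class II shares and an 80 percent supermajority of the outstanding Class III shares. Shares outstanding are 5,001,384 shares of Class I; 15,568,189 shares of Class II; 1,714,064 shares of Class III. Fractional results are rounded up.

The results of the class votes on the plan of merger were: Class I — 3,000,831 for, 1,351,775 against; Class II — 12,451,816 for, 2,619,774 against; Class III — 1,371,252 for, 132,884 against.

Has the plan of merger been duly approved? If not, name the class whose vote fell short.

Not approved — the Class II shares did not give the required vote.

Class I: 3/5 of 5001384 = 3000830.40, rounded up to 3000831; 3,000,831 required, 3,000,831 in favor — approved.
Class II: 4/5 of 15568189 = 12454551.20, rounded up to 12454552; 12,454,552 required, 12,451,816 in favor — not approved.
Class III: 4/5 of 1714064 = 1371251.20, rounded up to 1371252; 1,371,252 required, 1,371,252 in favor — approved.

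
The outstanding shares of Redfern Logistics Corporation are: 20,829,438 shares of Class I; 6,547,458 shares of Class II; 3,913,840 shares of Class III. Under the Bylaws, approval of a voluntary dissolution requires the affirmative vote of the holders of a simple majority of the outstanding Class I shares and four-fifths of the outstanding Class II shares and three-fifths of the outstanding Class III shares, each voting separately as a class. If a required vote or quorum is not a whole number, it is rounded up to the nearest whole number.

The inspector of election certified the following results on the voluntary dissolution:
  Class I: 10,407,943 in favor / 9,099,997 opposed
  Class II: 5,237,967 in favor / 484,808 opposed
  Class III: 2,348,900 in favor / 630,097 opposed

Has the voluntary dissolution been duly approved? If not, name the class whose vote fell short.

Class I: a majority of 20829438 is 10414720; 10,414,720 required, 10,407,943 in favor — not approved.
Class II: 4/5 of 6547458 = 5237966.40, rounded up to 5237967; 5,237,967 required, 5,237,967 in favor — approved.
Class III: 3/5 of 3913840 = 2348304; 2,348,304 required, 2,348,900 in favor — approved.

Not approved — the Class I shares did not give the required vote.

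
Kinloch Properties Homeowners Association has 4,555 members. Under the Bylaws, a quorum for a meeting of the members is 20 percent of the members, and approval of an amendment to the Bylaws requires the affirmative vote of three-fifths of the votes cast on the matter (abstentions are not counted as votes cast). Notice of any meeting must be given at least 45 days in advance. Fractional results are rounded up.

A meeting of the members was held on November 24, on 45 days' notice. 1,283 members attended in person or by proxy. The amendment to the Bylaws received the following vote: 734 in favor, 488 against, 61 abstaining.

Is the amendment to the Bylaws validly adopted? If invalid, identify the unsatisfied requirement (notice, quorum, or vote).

Valid — all requirements satisfied.

Notice: 45 days given; 45 required. Satisfied.
Quorum: 20% of 4,555 = 911; 1,283 present. Satisfied.
Vote: requires three-fifths of the votes cast (1,283 − 61 abstaining = 1,222); 3/5 of 1222 = 733.20, rounded up to 734, so 734 needed; 734 in favor. Satisfied.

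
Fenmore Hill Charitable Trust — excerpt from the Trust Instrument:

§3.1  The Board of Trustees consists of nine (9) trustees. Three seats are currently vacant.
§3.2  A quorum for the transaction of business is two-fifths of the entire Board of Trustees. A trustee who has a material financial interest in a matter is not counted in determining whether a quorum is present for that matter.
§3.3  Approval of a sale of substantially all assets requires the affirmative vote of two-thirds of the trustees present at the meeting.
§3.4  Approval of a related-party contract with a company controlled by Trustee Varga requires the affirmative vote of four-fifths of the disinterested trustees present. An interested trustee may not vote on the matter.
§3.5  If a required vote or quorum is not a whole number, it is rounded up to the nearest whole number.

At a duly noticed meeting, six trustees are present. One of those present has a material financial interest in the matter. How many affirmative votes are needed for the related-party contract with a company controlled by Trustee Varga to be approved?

4

The related-party contract with a company controlled by Trustee Varga requires four-fifths of the disinterested trustees present (6 − 1 = 5).
4/5 of 5 = 4.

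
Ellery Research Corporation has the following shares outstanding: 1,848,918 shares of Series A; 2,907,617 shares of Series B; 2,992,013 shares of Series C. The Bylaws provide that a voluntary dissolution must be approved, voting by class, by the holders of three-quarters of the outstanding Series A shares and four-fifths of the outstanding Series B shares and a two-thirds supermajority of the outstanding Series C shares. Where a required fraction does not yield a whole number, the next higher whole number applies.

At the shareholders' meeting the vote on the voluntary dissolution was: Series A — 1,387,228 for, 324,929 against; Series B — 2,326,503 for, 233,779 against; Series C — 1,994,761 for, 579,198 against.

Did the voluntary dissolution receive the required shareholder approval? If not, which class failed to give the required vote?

Series A: 3/4 of 1848918 = 1386688.50, rounded up to 1386689; 1,386,689 required, 1,387,228 in favor — approved.
Series B: 4/5 of 2907617 = 2326093.60, rounded up to 2326094; 2,326,094 required, 2,326,503 in favor — approved.
Series C: 2/3 of 2992013 = 1994675.33, rounded up to 1994676; 1,994,676 required, 1,994,761 in favor — approved.

Approved — every class gave the required vote.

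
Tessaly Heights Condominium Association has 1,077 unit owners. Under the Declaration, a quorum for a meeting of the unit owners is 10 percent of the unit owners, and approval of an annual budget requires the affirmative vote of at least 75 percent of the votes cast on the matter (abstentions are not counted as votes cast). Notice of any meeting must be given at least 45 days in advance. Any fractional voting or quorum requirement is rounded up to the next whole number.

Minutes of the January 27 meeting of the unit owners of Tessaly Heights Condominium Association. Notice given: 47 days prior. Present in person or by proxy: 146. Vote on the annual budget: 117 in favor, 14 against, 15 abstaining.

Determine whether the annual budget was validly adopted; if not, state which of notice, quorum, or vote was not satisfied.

Notice: 47 days given; 45 required. Satisfied.
Quorum: 10% of 1,077 = 107.70, rounded up to 108; 146 present. Satisfied.
Vote: requires three-fourths of the votes cast (146 − 15 abstaining = 131); 3/4 of 131 = 98.25, rounded up to 99, so 99 needed; 117 in favor. Satisfied.

Valid — all requirements satisfied.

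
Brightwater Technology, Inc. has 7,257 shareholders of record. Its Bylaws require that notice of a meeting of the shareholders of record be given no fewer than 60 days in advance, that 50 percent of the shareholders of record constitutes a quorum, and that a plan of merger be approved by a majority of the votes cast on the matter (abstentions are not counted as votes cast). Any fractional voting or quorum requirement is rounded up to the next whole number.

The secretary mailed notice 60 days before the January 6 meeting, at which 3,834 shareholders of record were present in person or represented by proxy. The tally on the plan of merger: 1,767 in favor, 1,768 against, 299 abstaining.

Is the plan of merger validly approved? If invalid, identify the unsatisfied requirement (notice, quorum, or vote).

Notice: 60 days given; 60 required. Satisfied.
Quorum: 50% of 7,257 = 3,628.50, rounded up to 3,629; 3,834 present. Satisfied.
Vote: requires a majority of the votes cast (3,834 − 299 abstaining = 3,535); a majority of 3535 is 1768, so 1,768 needed; 1,767 in favor. Not satisfied.

Invalid — vote requirement not satisfied.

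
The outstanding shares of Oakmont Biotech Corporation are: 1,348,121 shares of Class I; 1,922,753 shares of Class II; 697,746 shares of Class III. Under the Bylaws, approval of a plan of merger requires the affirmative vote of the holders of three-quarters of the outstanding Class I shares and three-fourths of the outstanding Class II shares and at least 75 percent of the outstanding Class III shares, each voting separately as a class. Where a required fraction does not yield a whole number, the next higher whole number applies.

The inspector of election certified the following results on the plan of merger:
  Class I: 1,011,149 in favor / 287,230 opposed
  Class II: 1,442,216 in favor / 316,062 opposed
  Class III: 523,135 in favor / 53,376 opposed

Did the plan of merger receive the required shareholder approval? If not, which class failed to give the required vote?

Class I: 3/4 of 1348121 = 1011090.75, rounded up to 1011091; 1,011,091 required, 1,011,149 in favor — approved.
Class II: 3/4 of 1922753 = 1442064.75, rounded up to 1442065; 1,442,065 required, 1,442,216 in favor — approved.
Class III: 3/4 of 697746 = 523309.50, rounded up to 523310; 523,310 required, 523,135 in favor — not approved.

Not approved — the Class III shares did not give the required vote.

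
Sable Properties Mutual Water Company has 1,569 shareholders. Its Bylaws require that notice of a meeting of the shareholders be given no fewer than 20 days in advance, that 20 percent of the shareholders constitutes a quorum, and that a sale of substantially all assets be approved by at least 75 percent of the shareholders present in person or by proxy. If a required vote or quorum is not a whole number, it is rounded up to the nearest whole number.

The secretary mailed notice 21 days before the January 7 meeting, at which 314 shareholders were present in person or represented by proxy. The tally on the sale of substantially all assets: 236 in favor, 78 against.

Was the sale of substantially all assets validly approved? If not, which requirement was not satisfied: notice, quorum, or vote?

Valid — all requirements satisfied.

Notice: 21 days given; 20 required. Satisfied.
Quorum: 20% of 1,569 = 313.80, rounded up to 314; 314 present. Satisfied.
Vote: requires three-fourths of those present (314); 3/4 of 314 = 235.50, rounded up to 236, so 236 needed; 236 in favor. Satisfied.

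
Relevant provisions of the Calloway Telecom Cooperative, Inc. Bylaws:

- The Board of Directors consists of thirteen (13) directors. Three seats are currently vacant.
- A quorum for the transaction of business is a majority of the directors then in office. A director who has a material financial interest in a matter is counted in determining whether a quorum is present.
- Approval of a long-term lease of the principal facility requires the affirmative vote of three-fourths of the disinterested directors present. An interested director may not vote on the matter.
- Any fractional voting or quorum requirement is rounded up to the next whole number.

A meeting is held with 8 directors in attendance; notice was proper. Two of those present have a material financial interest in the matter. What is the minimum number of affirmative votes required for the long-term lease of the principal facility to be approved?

The long-term lease of the principal facility requires three-fourths of the disinterested directors present (8 − 2 = 6).
3/4 of 6 = 4.50, rounded up to 5.

5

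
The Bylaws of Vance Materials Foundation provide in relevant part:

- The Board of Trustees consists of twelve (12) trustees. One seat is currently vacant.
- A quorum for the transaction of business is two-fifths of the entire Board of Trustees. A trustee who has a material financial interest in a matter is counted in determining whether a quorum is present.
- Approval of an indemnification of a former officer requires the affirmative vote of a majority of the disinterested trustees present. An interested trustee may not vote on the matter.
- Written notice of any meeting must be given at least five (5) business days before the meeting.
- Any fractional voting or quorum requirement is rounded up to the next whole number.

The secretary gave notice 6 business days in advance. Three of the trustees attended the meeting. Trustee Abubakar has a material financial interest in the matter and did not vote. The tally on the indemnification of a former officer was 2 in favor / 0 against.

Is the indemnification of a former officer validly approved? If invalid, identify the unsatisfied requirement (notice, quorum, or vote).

Notice: 6 business days given; 5 required (6 ≥ 5). Satisfied.
Quorum: 3 present (interested trustees count toward quorum); quorum is 5. Not satisfied.
Vote: the indemnification of a former officer requires a majority of the disinterested trustees present (3 − 1 = 2). A majority of 2 is 2, so 2 affirmative votes are needed; 2 voted in favor. Satisfied. (Moot — without a quorum no business can be validly transacted.)

Invalid — quorum requirement not satisfied.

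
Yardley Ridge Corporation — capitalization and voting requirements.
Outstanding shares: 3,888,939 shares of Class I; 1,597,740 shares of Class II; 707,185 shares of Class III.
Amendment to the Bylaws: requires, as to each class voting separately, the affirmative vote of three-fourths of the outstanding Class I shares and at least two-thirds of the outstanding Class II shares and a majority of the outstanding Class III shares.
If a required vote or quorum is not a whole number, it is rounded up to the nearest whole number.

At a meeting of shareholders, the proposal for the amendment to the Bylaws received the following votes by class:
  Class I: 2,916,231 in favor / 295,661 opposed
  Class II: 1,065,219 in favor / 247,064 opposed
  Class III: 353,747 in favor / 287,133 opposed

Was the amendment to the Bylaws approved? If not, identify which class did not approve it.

Class I: 3/4 of 3888939 = 2916704.25, rounded up to 2916705; 2,916,705 required, 2,916,231 in favor — not approved.
Class II: 2/3 of 1597740 = 1065160; 1,065,160 required, 1,065,219 in favor — approved.
Class III: a majority of 707185 is 353593; 353,593 required, 353,747 in favor — approved.

Not approved — the Class I shares did not give the required vote.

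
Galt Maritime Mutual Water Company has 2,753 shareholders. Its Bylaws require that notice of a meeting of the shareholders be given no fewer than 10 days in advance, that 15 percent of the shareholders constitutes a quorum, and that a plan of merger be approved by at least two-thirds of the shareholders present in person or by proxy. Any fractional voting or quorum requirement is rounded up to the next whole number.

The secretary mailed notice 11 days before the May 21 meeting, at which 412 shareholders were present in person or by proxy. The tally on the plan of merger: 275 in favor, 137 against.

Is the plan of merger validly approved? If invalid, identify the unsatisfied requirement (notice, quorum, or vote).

Invalid — quorum requirement not satisfied.

Notice: 11 days given; 10 required. Satisfied.
Quorum: 15% of 2,753 = 412.95, rounded up to 413; 412 present. Not satisfied.
Vote: requires two-thirds of those present (412); 2/3 of 412 = 274.67, rounded up to 275, so 275 needed; 275 in favor. Satisfied.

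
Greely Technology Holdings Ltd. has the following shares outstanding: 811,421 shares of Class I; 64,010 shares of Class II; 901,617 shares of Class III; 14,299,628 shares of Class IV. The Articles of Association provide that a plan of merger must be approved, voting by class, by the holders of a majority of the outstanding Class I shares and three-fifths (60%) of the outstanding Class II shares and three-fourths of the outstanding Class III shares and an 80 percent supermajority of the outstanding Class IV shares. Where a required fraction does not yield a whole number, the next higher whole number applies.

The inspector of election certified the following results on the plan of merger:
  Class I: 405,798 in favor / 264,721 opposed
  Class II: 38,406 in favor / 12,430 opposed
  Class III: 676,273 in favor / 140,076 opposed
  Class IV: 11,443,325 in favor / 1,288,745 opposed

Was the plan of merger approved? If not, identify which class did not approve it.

Approved — every class gave the required vote.

Class I: a majority of 811421 is 405711; 405,711 required, 405,798 in favor — approved.
Class II: 3/5 of 64010 = 38406; 38,406 required, 38,406 in favor — approved.
Class III: 3/4 of 901617 = 676212.75, rounded up to 676213; 676,213 required, 676,273 in favor — approved.
Class IV: 4/5 of 14299628 = 11439702.40, rounded up to 11439703; 11,439,703 required, 11,443,325 in favor — approved.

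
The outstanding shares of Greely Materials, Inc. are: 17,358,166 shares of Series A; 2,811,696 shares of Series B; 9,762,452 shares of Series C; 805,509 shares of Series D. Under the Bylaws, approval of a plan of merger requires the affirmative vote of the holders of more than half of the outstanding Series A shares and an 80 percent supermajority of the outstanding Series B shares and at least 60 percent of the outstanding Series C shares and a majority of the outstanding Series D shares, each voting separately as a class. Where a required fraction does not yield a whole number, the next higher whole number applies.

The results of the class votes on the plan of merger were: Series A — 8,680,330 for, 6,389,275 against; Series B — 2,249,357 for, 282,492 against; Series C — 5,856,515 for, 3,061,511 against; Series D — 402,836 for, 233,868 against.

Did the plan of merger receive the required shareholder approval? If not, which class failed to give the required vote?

Not approved — the Series C shares did not give the required vote.

Series A: a majority of 17358166 is 8679084; 8,679,084 required, 8,680,330 in favor — approved.
Series B: 4/5 of 2811696 = 2249356.80, rounded up to 2249357; 2,249,357 required, 2,249,357 in favor — approved.
Series C: 3/5 of 9762452 = 5857471.20, rounded up to 5857472; 5,857,472 required, 5,856,515 in favor — not approved.
Series D: a majority of 805509 is 402755; 402,755 required, 402,836 in favor — approved.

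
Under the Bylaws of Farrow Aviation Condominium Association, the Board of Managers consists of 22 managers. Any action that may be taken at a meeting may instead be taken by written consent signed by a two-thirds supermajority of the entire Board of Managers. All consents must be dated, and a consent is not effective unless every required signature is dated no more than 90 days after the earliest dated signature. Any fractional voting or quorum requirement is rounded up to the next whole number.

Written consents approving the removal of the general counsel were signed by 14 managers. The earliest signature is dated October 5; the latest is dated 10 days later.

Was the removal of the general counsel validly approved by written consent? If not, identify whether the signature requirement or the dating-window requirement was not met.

Not effective — insufficient signatures.

Signatures required: a two-thirds supermajority of 22 — 2/3 of 22 = 14.67, rounded up to 15, so 15 needed; 14 signed. Insufficient.
Dating window: the latest signature is 10 days after the earliest; the limit is 90 days. Within the window.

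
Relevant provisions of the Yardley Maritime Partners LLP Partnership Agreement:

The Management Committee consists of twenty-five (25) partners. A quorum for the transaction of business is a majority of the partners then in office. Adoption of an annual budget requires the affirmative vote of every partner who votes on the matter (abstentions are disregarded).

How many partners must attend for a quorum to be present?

13

A majority of 25 is 13.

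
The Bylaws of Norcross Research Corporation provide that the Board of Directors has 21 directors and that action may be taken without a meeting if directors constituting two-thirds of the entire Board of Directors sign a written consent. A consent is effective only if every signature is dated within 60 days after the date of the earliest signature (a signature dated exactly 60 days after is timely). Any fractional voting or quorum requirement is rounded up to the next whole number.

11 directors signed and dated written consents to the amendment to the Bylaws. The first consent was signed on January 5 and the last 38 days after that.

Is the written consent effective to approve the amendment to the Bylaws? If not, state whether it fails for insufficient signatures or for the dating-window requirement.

Signatures required: two-thirds of 21 — 2/3 of 21 = 14, so 14 needed; 11 signed. Insufficient.
Dating window: the latest signature is 38 days after the earliest; the limit is 60 days. Within the window.

Not effective — insufficient signatures.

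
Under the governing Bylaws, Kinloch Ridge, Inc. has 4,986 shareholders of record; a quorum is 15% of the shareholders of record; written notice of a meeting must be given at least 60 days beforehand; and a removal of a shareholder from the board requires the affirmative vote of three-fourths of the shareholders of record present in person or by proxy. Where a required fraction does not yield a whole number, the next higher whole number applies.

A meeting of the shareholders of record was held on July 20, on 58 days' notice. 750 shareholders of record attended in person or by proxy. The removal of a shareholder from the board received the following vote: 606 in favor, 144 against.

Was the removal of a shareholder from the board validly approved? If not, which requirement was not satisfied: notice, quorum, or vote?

Notice: 58 days given; 60 required. Not satisfied.
Quorum: 15% of 4,986 = 747.90, rounded up to 748; 750 present. Satisfied.
Vote: requires three-fourths of those present (750); 3/4 of 750 = 562.50, rounded up to 563, so 563 needed; 606 in favor. Satisfied.

Invalid — notice requirement not satisfied.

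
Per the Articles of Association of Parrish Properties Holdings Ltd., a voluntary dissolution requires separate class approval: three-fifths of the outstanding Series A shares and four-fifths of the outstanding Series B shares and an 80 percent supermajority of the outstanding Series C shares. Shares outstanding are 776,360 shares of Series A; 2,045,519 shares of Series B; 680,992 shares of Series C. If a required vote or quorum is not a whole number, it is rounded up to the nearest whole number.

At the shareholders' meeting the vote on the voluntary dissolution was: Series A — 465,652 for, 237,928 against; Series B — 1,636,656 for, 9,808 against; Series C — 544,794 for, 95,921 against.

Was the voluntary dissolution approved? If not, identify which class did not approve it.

Series A: 3/5 of 776360 = 465816; 465,816 required, 465,652 in favor — not approved.
Series B: 4/5 of 2045519 = 1636415.20, rounded up to 1636416; 1,636,416 required, 1,636,656 in favor — approved.
Series C: 4/5 of 680992 = 544793.60, rounded up to 544794; 544,794 required, 544,794 in favor — approved.

Not approved — the Series A shares did not give the required vote.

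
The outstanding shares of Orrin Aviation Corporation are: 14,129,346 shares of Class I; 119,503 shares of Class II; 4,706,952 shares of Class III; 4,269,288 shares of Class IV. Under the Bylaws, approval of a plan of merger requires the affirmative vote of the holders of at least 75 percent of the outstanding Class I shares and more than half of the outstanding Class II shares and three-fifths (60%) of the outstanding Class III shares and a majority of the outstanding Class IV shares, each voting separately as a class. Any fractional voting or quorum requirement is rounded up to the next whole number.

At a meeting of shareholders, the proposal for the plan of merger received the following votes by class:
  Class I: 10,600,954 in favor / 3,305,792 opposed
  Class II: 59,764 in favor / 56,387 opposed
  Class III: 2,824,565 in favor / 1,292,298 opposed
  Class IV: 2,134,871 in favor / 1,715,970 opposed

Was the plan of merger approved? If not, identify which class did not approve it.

Approved — every class gave the required vote.

Class I: 3/4 of 14129346 = 10597009.50, rounded up to 10597010; 10,597,010 required, 10,600,954 in favor — approved.
Class II: a majority of 119503 is 59752; 59,752 required, 59,764 in favor — approved.
Class III: 3/5 of 4706952 = 2824171.20, rounded up to 2824172; 2,824,172 required, 2,824,565 in favor — approved.
Class IV: a majority of 4269288 is 2134645; 2,134,645 required, 2,134,871 in favor — approved.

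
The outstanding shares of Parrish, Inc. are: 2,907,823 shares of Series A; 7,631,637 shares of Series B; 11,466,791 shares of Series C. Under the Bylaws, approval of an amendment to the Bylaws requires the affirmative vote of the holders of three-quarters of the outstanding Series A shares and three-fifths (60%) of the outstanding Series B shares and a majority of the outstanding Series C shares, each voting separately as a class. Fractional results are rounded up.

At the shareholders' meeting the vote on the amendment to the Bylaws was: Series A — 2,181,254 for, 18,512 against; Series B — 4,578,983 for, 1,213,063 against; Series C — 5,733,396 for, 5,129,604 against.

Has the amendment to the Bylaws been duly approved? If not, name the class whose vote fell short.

Approved — every class gave the required vote.

Series A: 3/4 of 2907823 = 2180867.25, rounded up to 2180868; 2,180,868 required, 2,181,254 in favor — approved.
Series B: 3/5 of 7631637 = 4578982.20, rounded up to 4578983; 4,578,983 required, 4,578,983 in favor — approved.
Series C: a majority of 11466791 is 5733396; 5,733,396 required, 5,733,396 in favor — approved.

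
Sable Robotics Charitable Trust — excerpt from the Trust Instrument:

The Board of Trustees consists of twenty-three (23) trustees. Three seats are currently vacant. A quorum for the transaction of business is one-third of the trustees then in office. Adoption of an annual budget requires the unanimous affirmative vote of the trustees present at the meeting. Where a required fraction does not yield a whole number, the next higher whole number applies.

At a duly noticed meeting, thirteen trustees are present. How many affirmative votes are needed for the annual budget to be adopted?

13

The annual budget requires the unanimous vote of the trustees present (13).
Unanimous means all 13.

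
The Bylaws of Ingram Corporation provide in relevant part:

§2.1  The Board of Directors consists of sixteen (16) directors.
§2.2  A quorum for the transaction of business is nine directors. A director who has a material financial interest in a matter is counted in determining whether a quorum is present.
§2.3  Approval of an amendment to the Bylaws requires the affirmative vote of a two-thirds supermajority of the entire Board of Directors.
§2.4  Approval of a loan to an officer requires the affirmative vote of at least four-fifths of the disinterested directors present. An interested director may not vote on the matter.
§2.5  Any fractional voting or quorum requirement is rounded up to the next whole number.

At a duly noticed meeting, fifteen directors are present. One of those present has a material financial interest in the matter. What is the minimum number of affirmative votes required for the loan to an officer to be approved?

12

The loan to an officer requires four-fifths of the disinterested directors present (15 − 1 = 14).
4/5 of 14 = 11.20, rounded up to 12.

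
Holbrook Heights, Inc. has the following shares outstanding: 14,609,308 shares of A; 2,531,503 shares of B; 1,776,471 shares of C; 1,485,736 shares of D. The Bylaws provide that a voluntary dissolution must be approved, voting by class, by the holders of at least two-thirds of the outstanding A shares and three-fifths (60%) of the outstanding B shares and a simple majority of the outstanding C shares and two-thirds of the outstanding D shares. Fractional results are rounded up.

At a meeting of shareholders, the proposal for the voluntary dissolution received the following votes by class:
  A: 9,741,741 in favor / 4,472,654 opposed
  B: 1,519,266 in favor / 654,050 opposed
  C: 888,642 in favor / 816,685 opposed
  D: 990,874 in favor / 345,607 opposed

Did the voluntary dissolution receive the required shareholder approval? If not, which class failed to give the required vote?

A: 2/3 of 14609308 = 9739538.67, rounded up to 9739539; 9,739,539 required, 9,741,741 in favor — approved.
B: 3/5 of 2531503 = 1518901.80, rounded up to 1518902; 1,518,902 required, 1,519,266 in favor — approved.
C: a majority of 1776471 is 888236; 888,236 required, 888,642 in favor — approved.
D: 2/3 of 1485736 = 990490.67, rounded up to 990491; 990,491 required, 990,874 in favor — approved.

Approved — every class gave the required vote.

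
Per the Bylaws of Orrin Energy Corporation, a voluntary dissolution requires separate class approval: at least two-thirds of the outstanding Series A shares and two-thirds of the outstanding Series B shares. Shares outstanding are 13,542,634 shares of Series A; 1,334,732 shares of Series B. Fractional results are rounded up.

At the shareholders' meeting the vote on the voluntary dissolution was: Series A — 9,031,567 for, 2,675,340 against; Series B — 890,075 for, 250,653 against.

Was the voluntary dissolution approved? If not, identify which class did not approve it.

Approved — every class gave the required vote.

Series A: 2/3 of 13542634 = 9028422.67, rounded up to 9028423; 9,028,423 required, 9,031,567 in favor — approved.
Series B: 2/3 of 1334732 = 889821.33, rounded up to 889822; 889,822 required, 890,075 in favor — approved.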